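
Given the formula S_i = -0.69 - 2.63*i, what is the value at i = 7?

S_7 = -0.69 + -2.63*7 = -0.69 + -18.41 = -19.1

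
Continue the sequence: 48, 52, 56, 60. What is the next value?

Differences: 52 - 48 = 4
This is an arithmetic sequence with common difference d = 4.
Next term = 60 + 4 = 64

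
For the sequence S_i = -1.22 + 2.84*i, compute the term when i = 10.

S_10 = -1.22 + 2.84*10 = -1.22 + 28.4 = 27.18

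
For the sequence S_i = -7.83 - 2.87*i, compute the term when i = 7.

S_7 = -7.83 + -2.87*7 = -7.83 + -20.09 = -27.92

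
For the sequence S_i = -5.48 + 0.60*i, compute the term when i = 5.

S_5 = -5.48 + 0.6*5 = -5.48 + 3.0 = -2.48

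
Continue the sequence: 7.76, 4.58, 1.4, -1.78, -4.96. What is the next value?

Differences: 4.58 - 7.76 = -3.18
This is an arithmetic sequence with common difference d = -3.18.
Next term = -4.96 + -3.18 = -8.14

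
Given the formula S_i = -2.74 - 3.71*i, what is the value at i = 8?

S_8 = -2.74 + -3.71*8 = -2.74 + -29.68 = -32.42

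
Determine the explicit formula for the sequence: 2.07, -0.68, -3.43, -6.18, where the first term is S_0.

Check differences: -0.68 - 2.07 = -2.75
-3.43 - -0.68 = -2.75
Common difference d = -2.75.
First term a = 2.07.
Formula: S_i = 2.07 - 2.75*i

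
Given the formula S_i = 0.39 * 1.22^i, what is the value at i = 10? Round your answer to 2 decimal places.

S_10 = 0.39 * 1.22^10 ≈ 0.39 * 7.3046 ≈ 2.85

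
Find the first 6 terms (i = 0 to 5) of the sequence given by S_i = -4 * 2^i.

This is a geometric sequence.
i=0: S_0 = -4 * 2^0 = -4
i=1: S_1 = -4 * 2^1 = -8
i=2: S_2 = -4 * 2^2 = -16
i=3: S_3 = -4 * 2^3 = -32
i=4: S_4 = -4 * 2^4 = -64
i=5: S_5 = -4 * 2^5 = -128
The first 6 terms are: [-4, -8, -16, -32, -64, -128]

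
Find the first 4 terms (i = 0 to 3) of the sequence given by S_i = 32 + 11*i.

This is an arithmetic sequence.
i=0: S_0 = 32 + 11*0 = 32
i=1: S_1 = 32 + 11*1 = 43
i=2: S_2 = 32 + 11*2 = 54
i=3: S_3 = 32 + 11*3 = 65
The first 4 terms are: [32, 43, 54, 65]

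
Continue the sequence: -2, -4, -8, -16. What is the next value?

Ratios: -4 / -2 = 2.0
This is a geometric sequence with common ratio r = 2.
Next term = -16 * 2 = -32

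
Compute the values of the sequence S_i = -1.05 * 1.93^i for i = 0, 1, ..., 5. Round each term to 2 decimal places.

This is a geometric sequence.
i=0: S_0 = -1.05 * 1.93^0 = -1.05
i=1: S_1 = -1.05 * 1.93^1 ≈ -2.03
i=2: S_2 = -1.05 * 1.93^2 ≈ -3.91
i=3: S_3 = -1.05 * 1.93^3 ≈ -7.55
i=4: S_4 = -1.05 * 1.93^4 ≈ -14.57
i=5: S_5 = -1.05 * 1.93^5 ≈ -28.12
The first 6 terms are: [-1.05, -2.03, -3.91, -7.55, -14.57, -28.12]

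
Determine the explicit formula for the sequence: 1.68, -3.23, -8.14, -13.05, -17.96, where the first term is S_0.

Check differences: -3.23 - 1.68 = -4.91
-8.14 - -3.23 = -4.91
Common difference d = -4.91.
First term a = 1.68.
Formula: S_i = 1.68 - 4.91*i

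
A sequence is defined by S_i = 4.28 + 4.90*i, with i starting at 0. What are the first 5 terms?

This is an arithmetic sequence.
i=0: S_0 = 4.28 + 4.9*0 = 4.28
i=1: S_1 = 4.28 + 4.9*1 = 9.18
i=2: S_2 = 4.28 + 4.9*2 = 14.08
i=3: S_3 = 4.28 + 4.9*3 = 18.98
i=4: S_4 = 4.28 + 4.9*4 = 23.88
The first 5 terms are: [4.28, 9.18, 14.08, 18.98, 23.88]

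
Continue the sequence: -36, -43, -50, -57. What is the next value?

Differences: -43 - -36 = -7
This is an arithmetic sequence with common difference d = -7.
Next term = -57 + -7 = -64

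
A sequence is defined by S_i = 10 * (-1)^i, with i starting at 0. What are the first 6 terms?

This is a geometric sequence.
i=0: S_0 = 10 * (-1)^0 = 10
i=1: S_1 = 10 * (-1)^1 = -10
i=2: S_2 = 10 * (-1)^2 = 10
i=3: S_3 = 10 * (-1)^3 = -10
i=4: S_4 = 10 * (-1)^4 = 10
i=5: S_5 = 10 * (-1)^5 = -10
The first 6 terms are: [10, -10, 10, -10, 10, -10]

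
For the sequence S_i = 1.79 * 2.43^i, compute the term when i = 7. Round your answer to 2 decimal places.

S_7 = 1.79 * 2.43^7 ≈ 1.79 * 500.3155 ≈ 895.56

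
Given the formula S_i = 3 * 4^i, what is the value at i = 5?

S_5 = 3 * 4^5 = 3 * 1024 = 3072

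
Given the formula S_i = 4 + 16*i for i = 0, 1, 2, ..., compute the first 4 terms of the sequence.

This is an arithmetic sequence.
i=0: S_0 = 4 + 16*0 = 4
i=1: S_1 = 4 + 16*1 = 20
i=2: S_2 = 4 + 16*2 = 36
i=3: S_3 = 4 + 16*3 = 52
The first 4 terms are: [4, 20, 36, 52]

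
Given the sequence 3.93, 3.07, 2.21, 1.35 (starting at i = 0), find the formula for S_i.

Check differences: 3.07 - 3.93 = -0.86
2.21 - 3.07 = -0.86
Common difference d = -0.86.
First term a = 3.93.
Formula: S_i = 3.93 - 0.86*i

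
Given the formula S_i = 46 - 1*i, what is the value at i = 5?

S_5 = 46 + -1*5 = 46 + -5 = 41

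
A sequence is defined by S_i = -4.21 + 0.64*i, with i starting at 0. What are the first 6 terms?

This is an arithmetic sequence.
i=0: S_0 = -4.21 + 0.64*0 = -4.21
i=1: S_1 = -4.21 + 0.64*1 = -3.57
i=2: S_2 = -4.21 + 0.64*2 = -2.93
i=3: S_3 = -4.21 + 0.64*3 = -2.29
i=4: S_4 = -4.21 + 0.64*4 = -1.65
i=5: S_5 = -4.21 + 0.64*5 = -1.01
The first 6 terms are: [-4.21, -3.57, -2.93, -2.29, -1.65, -1.01]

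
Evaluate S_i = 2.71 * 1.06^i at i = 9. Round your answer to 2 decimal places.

S_9 = 2.71 * 1.06^9 ≈ 2.71 * 1.6895 ≈ 4.58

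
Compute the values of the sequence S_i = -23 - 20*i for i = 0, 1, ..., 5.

This is an arithmetic sequence.
i=0: S_0 = -23 + -20*0 = -23
i=1: S_1 = -23 + -20*1 = -43
i=2: S_2 = -23 + -20*2 = -63
i=3: S_3 = -23 + -20*3 = -83
i=4: S_4 = -23 + -20*4 = -103
i=5: S_5 = -23 + -20*5 = -123
The first 6 terms are: [-23, -43, -63, -83, -103, -123]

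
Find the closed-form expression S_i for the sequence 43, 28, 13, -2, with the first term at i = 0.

Check differences: 28 - 43 = -15
13 - 28 = -15
Common difference d = -15.
First term a = 43.
Formula: S_i = 43 - 15*i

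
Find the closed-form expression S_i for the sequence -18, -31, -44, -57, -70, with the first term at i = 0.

Check differences: -31 - -18 = -13
-44 - -31 = -13
Common difference d = -13.
First term a = -18.
Formula: S_i = -18 - 13*i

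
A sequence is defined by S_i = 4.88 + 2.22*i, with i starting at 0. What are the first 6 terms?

This is an arithmetic sequence.
i=0: S_0 = 4.88 + 2.22*0 = 4.88
i=1: S_1 = 4.88 + 2.22*1 = 7.1
i=2: S_2 = 4.88 + 2.22*2 = 9.32
i=3: S_3 = 4.88 + 2.22*3 = 11.54
i=4: S_4 = 4.88 + 2.22*4 = 13.76
i=5: S_5 = 4.88 + 2.22*5 = 15.98
The first 6 terms are: [4.88, 7.1, 9.32, 11.54, 13.76, 15.98]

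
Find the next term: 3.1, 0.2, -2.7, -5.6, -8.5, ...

Differences: 0.2 - 3.1 = -2.9
This is an arithmetic sequence with common difference d = -2.9.
Next term = -8.5 + -2.9 = -11.4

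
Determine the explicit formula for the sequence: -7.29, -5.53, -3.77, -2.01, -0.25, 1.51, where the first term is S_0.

Check differences: -5.53 - -7.29 = 1.76
-3.77 - -5.53 = 1.76
Common difference d = 1.76.
First term a = -7.29.
Formula: S_i = -7.29 + 1.76*i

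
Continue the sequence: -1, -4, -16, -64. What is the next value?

Ratios: -4 / -1 = 4.0
This is a geometric sequence with common ratio r = 4.
Next term = -64 * 4 = -256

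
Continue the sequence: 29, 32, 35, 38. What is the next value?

Differences: 32 - 29 = 3
This is an arithmetic sequence with common difference d = 3.
Next term = 38 + 3 = 41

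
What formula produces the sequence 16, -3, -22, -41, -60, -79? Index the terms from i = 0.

Check differences: -3 - 16 = -19
-22 - -3 = -19
Common difference d = -19.
First term a = 16.
Formula: S_i = 16 - 19*i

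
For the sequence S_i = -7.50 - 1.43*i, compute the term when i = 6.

S_6 = -7.5 + -1.43*6 = -7.5 + -8.58 = -16.08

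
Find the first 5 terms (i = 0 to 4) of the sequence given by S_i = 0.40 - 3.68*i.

This is an arithmetic sequence.
i=0: S_0 = 0.4 + -3.68*0 = 0.4
i=1: S_1 = 0.4 + -3.68*1 = -3.28
i=2: S_2 = 0.4 + -3.68*2 = -6.96
i=3: S_3 = 0.4 + -3.68*3 = -10.64
i=4: S_4 = 0.4 + -3.68*4 = -14.32
The first 5 terms are: [0.4, -3.28, -6.96, -10.64, -14.32]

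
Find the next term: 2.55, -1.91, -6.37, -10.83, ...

Differences: -1.91 - 2.55 = -4.46
This is an arithmetic sequence with common difference d = -4.46.
Next term = -10.83 + -4.46 = -15.29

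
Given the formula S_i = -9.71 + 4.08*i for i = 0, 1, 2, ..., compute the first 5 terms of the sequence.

This is an arithmetic sequence.
i=0: S_0 = -9.71 + 4.08*0 = -9.71
i=1: S_1 = -9.71 + 4.08*1 = -5.63
i=2: S_2 = -9.71 + 4.08*2 = -1.55
i=3: S_3 = -9.71 + 4.08*3 = 2.53
i=4: S_4 = -9.71 + 4.08*4 = 6.61
The first 5 terms are: [-9.71, -5.63, -1.55, 2.53, 6.61]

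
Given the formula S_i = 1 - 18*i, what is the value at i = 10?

S_10 = 1 + -18*10 = 1 + -180 = -179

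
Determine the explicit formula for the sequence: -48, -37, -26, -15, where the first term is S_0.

Check differences: -37 - -48 = 11
-26 - -37 = 11
Common difference d = 11.
First term a = -48.
Formula: S_i = -48 + 11*i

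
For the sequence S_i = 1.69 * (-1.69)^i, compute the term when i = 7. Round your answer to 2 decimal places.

S_7 = 1.69 * (-1.69)^7 ≈ 1.69 * -39.3738 ≈ -66.54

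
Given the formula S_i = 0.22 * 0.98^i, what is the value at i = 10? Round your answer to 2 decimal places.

S_10 = 0.22 * 0.98^10 ≈ 0.22 * 0.8171 ≈ 0.18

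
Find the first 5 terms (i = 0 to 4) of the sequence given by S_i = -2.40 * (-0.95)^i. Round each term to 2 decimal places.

This is a geometric sequence.
i=0: S_0 = -2.4 * (-0.95)^0 = -2.4
i=1: S_1 = -2.4 * (-0.95)^1 = 2.28
i=2: S_2 = -2.4 * (-0.95)^2 ≈ -2.17
i=3: S_3 = -2.4 * (-0.95)^3 ≈ 2.06
i=4: S_4 = -2.4 * (-0.95)^4 ≈ -1.95
The first 5 terms are: [-2.4, 2.28, -2.17, 2.06, -1.95]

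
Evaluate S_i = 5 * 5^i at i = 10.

S_10 = 5 * 5^10 = 5 * 9765625 = 48828125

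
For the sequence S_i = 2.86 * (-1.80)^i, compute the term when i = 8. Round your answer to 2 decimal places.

S_8 = 2.86 * (-1.8)^8 ≈ 2.86 * 110.1996 ≈ 315.17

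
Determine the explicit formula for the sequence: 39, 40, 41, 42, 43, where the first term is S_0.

Check differences: 40 - 39 = 1
41 - 40 = 1
Common difference d = 1.
First term a = 39.
Formula: S_i = 39 + 1*i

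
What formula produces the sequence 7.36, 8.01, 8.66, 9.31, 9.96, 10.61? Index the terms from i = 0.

Check differences: 8.01 - 7.36 = 0.65
8.66 - 8.01 = 0.65
Common difference d = 0.65.
First term a = 7.36.
Formula: S_i = 7.36 + 0.65*i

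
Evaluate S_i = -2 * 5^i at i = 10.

S_10 = -2 * 5^10 = -2 * 9765625 = -19531250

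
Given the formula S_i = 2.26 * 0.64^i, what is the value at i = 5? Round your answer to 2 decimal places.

S_5 = 2.26 * 0.64^5 ≈ 2.26 * 0.1074 ≈ 0.24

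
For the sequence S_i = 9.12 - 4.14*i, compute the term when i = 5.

S_5 = 9.12 + -4.14*5 = 9.12 + -20.7 = -11.58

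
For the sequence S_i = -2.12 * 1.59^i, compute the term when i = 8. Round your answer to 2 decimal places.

S_8 = -2.12 * 1.59^8 ≈ -2.12 * 40.8486 ≈ -86.6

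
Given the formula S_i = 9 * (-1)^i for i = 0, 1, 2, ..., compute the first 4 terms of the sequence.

This is a geometric sequence.
i=0: S_0 = 9 * (-1)^0 = 9
i=1: S_1 = 9 * (-1)^1 = -9
i=2: S_2 = 9 * (-1)^2 = 9
i=3: S_3 = 9 * (-1)^3 = -9
The first 4 terms are: [9, -9, 9, -9]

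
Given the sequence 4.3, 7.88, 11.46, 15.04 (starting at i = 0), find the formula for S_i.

Check differences: 7.88 - 4.3 = 3.58
11.46 - 7.88 = 3.58
Common difference d = 3.58.
First term a = 4.3.
Formula: S_i = 4.30 + 3.58*i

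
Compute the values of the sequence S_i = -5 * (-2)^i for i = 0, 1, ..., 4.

This is a geometric sequence.
i=0: S_0 = -5 * (-2)^0 = -5
i=1: S_1 = -5 * (-2)^1 = 10
i=2: S_2 = -5 * (-2)^2 = -20
i=3: S_3 = -5 * (-2)^3 = 40
i=4: S_4 = -5 * (-2)^4 = -80
The first 5 terms are: [-5, 10, -20, 40, -80]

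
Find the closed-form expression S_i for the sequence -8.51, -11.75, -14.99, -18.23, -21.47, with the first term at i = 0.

Check differences: -11.75 - -8.51 = -3.24
-14.99 - -11.75 = -3.24
Common difference d = -3.24.
First term a = -8.51.
Formula: S_i = -8.51 - 3.24*i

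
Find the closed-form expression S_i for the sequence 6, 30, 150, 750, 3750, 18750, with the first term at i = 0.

Check ratios: 30 / 6 = 5.0
Common ratio r = 5.
First term a = 6.
Formula: S_i = 6 * 5^i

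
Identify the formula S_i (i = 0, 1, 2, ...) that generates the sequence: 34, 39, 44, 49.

Check differences: 39 - 34 = 5
44 - 39 = 5
Common difference d = 5.
First term a = 34.
Formula: S_i = 34 + 5*i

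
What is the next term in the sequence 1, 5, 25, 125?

Ratios: 5 / 1 = 5.0
This is a geometric sequence with common ratio r = 5.
Next term = 125 * 5 = 625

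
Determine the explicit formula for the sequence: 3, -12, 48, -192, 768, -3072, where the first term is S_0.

Check ratios: -12 / 3 = -4.0
Common ratio r = -4.
First term a = 3.
Formula: S_i = 3 * (-4)^i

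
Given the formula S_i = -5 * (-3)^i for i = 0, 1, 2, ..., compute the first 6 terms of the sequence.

This is a geometric sequence.
i=0: S_0 = -5 * (-3)^0 = -5
i=1: S_1 = -5 * (-3)^1 = 15
i=2: S_2 = -5 * (-3)^2 = -45
i=3: S_3 = -5 * (-3)^3 = 135
i=4: S_4 = -5 * (-3)^4 = -405
i=5: S_5 = -5 * (-3)^5 = 1215
The first 6 terms are: [-5, 15, -45, 135, -405, 1215]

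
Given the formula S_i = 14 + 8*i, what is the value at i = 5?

S_5 = 14 + 8*5 = 14 + 40 = 54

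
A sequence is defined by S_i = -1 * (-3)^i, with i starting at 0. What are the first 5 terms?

This is a geometric sequence.
i=0: S_0 = -1 * (-3)^0 = -1
i=1: S_1 = -1 * (-3)^1 = 3
i=2: S_2 = -1 * (-3)^2 = -9
i=3: S_3 = -1 * (-3)^3 = 27
i=4: S_4 = -1 * (-3)^4 = -81
The first 5 terms are: [-1, 3, -9, 27, -81]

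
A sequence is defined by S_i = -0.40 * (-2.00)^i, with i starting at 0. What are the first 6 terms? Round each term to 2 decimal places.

This is a geometric sequence.
i=0: S_0 = -0.4 * (-2.0)^0 = -0.4
i=1: S_1 = -0.4 * (-2.0)^1 = 0.8
i=2: S_2 = -0.4 * (-2.0)^2 = -1.6
i=3: S_3 = -0.4 * (-2.0)^3 = 3.2
i=4: S_4 = -0.4 * (-2.0)^4 = -6.4
i=5: S_5 = -0.4 * (-2.0)^5 = 12.8
The first 6 terms are: [-0.4, 0.8, -1.6, 3.2, -6.4, 12.8]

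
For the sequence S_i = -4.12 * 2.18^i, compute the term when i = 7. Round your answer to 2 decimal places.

S_7 = -4.12 * 2.18^7 ≈ -4.12 * 233.989 ≈ -964.03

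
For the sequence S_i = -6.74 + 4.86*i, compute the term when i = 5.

S_5 = -6.74 + 4.86*5 = -6.74 + 24.3 = 17.56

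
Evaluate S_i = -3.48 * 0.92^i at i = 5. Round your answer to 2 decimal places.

S_5 = -3.48 * 0.92^5 ≈ -3.48 * 0.6591 ≈ -2.29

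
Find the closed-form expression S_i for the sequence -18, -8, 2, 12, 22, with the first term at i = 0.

Check differences: -8 - -18 = 10
2 - -8 = 10
Common difference d = 10.
First term a = -18.
Formula: S_i = -18 + 10*i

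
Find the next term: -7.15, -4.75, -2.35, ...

Differences: -4.75 - -7.15 = 2.4
This is an arithmetic sequence with common difference d = 2.4.
Next term = -2.35 + 2.4 = 0.05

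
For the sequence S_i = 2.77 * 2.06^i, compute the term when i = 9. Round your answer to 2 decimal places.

S_9 = 2.77 * 2.06^9 ≈ 2.77 * 668.0439 ≈ 1850.48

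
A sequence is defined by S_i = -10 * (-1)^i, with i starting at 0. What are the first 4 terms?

This is a geometric sequence.
i=0: S_0 = -10 * (-1)^0 = -10
i=1: S_1 = -10 * (-1)^1 = 10
i=2: S_2 = -10 * (-1)^2 = -10
i=3: S_3 = -10 * (-1)^3 = 10
The first 4 terms are: [-10, 10, -10, 10]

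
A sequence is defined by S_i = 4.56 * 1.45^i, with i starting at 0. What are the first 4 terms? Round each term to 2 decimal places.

This is a geometric sequence.
i=0: S_0 = 4.56 * 1.45^0 = 4.56
i=1: S_1 = 4.56 * 1.45^1 ≈ 6.61
i=2: S_2 = 4.56 * 1.45^2 ≈ 9.59
i=3: S_3 = 4.56 * 1.45^3 ≈ 13.9
The first 4 terms are: [4.56, 6.61, 9.59, 13.9]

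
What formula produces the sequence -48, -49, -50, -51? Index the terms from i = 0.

Check differences: -49 - -48 = -1
-50 - -49 = -1
Common difference d = -1.
First term a = -48.
Formula: S_i = -48 - 1*i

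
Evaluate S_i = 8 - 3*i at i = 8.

S_8 = 8 + -3*8 = 8 + -24 = -16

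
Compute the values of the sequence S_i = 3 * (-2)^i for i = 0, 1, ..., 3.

This is a geometric sequence.
i=0: S_0 = 3 * (-2)^0 = 3
i=1: S_1 = 3 * (-2)^1 = -6
i=2: S_2 = 3 * (-2)^2 = 12
i=3: S_3 = 3 * (-2)^3 = -24
The first 4 terms are: [3, -6, 12, -24]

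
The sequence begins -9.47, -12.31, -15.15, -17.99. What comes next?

Differences: -12.31 - -9.47 = -2.84
This is an arithmetic sequence with common difference d = -2.84.
Next term = -17.99 + -2.84 = -20.83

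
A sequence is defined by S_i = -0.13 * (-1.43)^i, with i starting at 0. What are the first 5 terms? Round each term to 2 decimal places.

This is a geometric sequence.
i=0: S_0 = -0.13 * (-1.43)^0 = -0.13
i=1: S_1 = -0.13 * (-1.43)^1 ≈ 0.19
i=2: S_2 = -0.13 * (-1.43)^2 ≈ -0.27
i=3: S_3 = -0.13 * (-1.43)^3 ≈ 0.38
i=4: S_4 = -0.13 * (-1.43)^4 ≈ -0.54
The first 5 terms are: [-0.13, 0.19, -0.27, 0.38, -0.54]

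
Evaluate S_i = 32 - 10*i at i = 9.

S_9 = 32 + -10*9 = 32 + -90 = -58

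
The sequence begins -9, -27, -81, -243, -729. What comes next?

Ratios: -27 / -9 = 3.0
This is a geometric sequence with common ratio r = 3.
Next term = -729 * 3 = -2187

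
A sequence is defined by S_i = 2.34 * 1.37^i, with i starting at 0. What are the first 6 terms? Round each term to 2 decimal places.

This is a geometric sequence.
i=0: S_0 = 2.34 * 1.37^0 = 2.34
i=1: S_1 = 2.34 * 1.37^1 ≈ 3.21
i=2: S_2 = 2.34 * 1.37^2 ≈ 4.39
i=3: S_3 = 2.34 * 1.37^3 ≈ 6.02
i=4: S_4 = 2.34 * 1.37^4 ≈ 8.24
i=5: S_5 = 2.34 * 1.37^5 ≈ 11.29
The first 6 terms are: [2.34, 3.21, 4.39, 6.02, 8.24, 11.29]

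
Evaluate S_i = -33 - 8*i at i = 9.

S_9 = -33 + -8*9 = -33 + -72 = -105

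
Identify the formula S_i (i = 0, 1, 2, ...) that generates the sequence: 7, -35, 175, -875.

Check ratios: -35 / 7 = -5.0
Common ratio r = -5.
First term a = 7.
Formula: S_i = 7 * (-5)^i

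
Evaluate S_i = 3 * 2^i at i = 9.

S_9 = 3 * 2^9 = 3 * 512 = 1536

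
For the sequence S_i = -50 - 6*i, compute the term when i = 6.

S_6 = -50 + -6*6 = -50 + -36 = -86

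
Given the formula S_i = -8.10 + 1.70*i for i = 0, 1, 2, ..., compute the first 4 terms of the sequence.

This is an arithmetic sequence.
i=0: S_0 = -8.1 + 1.7*0 = -8.1
i=1: S_1 = -8.1 + 1.7*1 = -6.4
i=2: S_2 = -8.1 + 1.7*2 = -4.7
i=3: S_3 = -8.1 + 1.7*3 = -3.0
The first 4 terms are: [-8.1, -6.4, -4.7, -3.0]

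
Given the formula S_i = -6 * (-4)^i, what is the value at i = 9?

S_9 = -6 * (-4)^9 = -6 * -262144 = 1572864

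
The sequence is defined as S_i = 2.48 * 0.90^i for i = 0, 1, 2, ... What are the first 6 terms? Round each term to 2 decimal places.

This is a geometric sequence.
i=0: S_0 = 2.48 * 0.9^0 = 2.48
i=1: S_1 = 2.48 * 0.9^1 ≈ 2.23
i=2: S_2 = 2.48 * 0.9^2 ≈ 2.01
i=3: S_3 = 2.48 * 0.9^3 ≈ 1.81
i=4: S_4 = 2.48 * 0.9^4 ≈ 1.63
i=5: S_5 = 2.48 * 0.9^5 ≈ 1.46
The first 6 terms are: [2.48, 2.23, 2.01, 1.81, 1.63, 1.46]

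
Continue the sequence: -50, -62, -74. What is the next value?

Differences: -62 - -50 = -12
This is an arithmetic sequence with common difference d = -12.
Next term = -74 + -12 = -86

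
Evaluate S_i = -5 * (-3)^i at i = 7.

S_7 = -5 * (-3)^7 = -5 * -2187 = 10935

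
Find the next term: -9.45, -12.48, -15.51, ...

Differences: -12.48 - -9.45 = -3.03
This is an arithmetic sequence with common difference d = -3.03.
Next term = -15.51 + -3.03 = -18.54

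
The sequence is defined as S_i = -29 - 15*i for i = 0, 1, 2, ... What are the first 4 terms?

This is an arithmetic sequence.
i=0: S_0 = -29 + -15*0 = -29
i=1: S_1 = -29 + -15*1 = -44
i=2: S_2 = -29 + -15*2 = -59
i=3: S_3 = -29 + -15*3 = -74
The first 4 terms are: [-29, -44, -59, -74]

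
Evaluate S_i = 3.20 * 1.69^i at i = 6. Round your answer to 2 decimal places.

S_6 = 3.2 * 1.69^6 ≈ 3.2 * 23.2981 ≈ 74.55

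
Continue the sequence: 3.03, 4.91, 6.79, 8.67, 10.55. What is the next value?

Differences: 4.91 - 3.03 = 1.88
This is an arithmetic sequence with common difference d = 1.88.
Next term = 10.55 + 1.88 = 12.43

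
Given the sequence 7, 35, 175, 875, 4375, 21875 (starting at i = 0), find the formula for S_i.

Check ratios: 35 / 7 = 5.0
Common ratio r = 5.
First term a = 7.
Formula: S_i = 7 * 5^i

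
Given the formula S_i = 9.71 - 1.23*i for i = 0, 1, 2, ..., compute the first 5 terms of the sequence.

This is an arithmetic sequence.
i=0: S_0 = 9.71 + -1.23*0 = 9.71
i=1: S_1 = 9.71 + -1.23*1 = 8.48
i=2: S_2 = 9.71 + -1.23*2 = 7.25
i=3: S_3 = 9.71 + -1.23*3 = 6.02
i=4: S_4 = 9.71 + -1.23*4 = 4.79
The first 5 terms are: [9.71, 8.48, 7.25, 6.02, 4.79]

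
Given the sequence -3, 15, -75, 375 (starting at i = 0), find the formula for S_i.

Check ratios: 15 / -3 = -5.0
Common ratio r = -5.
First term a = -3.
Formula: S_i = -3 * (-5)^i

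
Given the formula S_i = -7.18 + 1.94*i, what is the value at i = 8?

S_8 = -7.18 + 1.94*8 = -7.18 + 15.52 = 8.34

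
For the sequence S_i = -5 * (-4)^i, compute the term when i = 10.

S_10 = -5 * (-4)^10 = -5 * 1048576 = -5242880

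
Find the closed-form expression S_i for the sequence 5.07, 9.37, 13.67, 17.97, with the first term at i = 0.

Check differences: 9.37 - 5.07 = 4.3
13.67 - 9.37 = 4.3
Common difference d = 4.3.
First term a = 5.07.
Formula: S_i = 5.07 + 4.30*i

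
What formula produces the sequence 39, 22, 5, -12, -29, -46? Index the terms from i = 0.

Check differences: 22 - 39 = -17
5 - 22 = -17
Common difference d = -17.
First term a = 39.
Formula: S_i = 39 - 17*i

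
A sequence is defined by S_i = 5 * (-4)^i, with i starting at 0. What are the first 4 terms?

This is a geometric sequence.
i=0: S_0 = 5 * (-4)^0 = 5
i=1: S_1 = 5 * (-4)^1 = -20
i=2: S_2 = 5 * (-4)^2 = 80
i=3: S_3 = 5 * (-4)^3 = -320
The first 4 terms are: [5, -20, 80, -320]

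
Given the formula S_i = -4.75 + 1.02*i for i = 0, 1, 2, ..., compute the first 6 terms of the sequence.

This is an arithmetic sequence.
i=0: S_0 = -4.75 + 1.02*0 = -4.75
i=1: S_1 = -4.75 + 1.02*1 = -3.73
i=2: S_2 = -4.75 + 1.02*2 = -2.71
i=3: S_3 = -4.75 + 1.02*3 = -1.69
i=4: S_4 = -4.75 + 1.02*4 = -0.67
i=5: S_5 = -4.75 + 1.02*5 = 0.35
The first 6 terms are: [-4.75, -3.73, -2.71, -1.69, -0.67, 0.35]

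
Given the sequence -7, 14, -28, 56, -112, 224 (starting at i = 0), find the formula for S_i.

Check ratios: 14 / -7 = -2.0
Common ratio r = -2.
First term a = -7.
Formula: S_i = -7 * (-2)^i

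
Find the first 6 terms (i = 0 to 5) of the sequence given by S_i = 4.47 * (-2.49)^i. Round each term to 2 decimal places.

This is a geometric sequence.
i=0: S_0 = 4.47 * (-2.49)^0 = 4.47
i=1: S_1 = 4.47 * (-2.49)^1 ≈ -11.13
i=2: S_2 = 4.47 * (-2.49)^2 ≈ 27.71
i=3: S_3 = 4.47 * (-2.49)^3 ≈ -69.01
i=4: S_4 = 4.47 * (-2.49)^4 ≈ 171.83
i=5: S_5 = 4.47 * (-2.49)^5 ≈ -427.86
The first 6 terms are: [4.47, -11.13, 27.71, -69.01, 171.83, -427.86]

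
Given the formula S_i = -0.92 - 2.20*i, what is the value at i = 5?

S_5 = -0.92 + -2.2*5 = -0.92 + -11.0 = -11.92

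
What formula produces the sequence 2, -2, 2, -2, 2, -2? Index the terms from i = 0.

Check ratios: -2 / 2 = -1.0
Common ratio r = -1.
First term a = 2.
Formula: S_i = 2 * (-1)^i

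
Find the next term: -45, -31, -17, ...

Differences: -31 - -45 = 14
This is an arithmetic sequence with common difference d = 14.
Next term = -17 + 14 = -3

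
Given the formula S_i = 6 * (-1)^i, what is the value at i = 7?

S_7 = 6 * (-1)^7 = 6 * -1 = -6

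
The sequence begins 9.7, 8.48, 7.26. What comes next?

Differences: 8.48 - 9.7 = -1.22
This is an arithmetic sequence with common difference d = -1.22.
Next term = 7.26 + -1.22 = 6.04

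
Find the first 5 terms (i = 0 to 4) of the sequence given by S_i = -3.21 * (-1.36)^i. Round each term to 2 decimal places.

This is a geometric sequence.
i=0: S_0 = -3.21 * (-1.36)^0 = -3.21
i=1: S_1 = -3.21 * (-1.36)^1 ≈ 4.37
i=2: S_2 = -3.21 * (-1.36)^2 ≈ -5.94
i=3: S_3 = -3.21 * (-1.36)^3 ≈ 8.07
i=4: S_4 = -3.21 * (-1.36)^4 ≈ -10.98
The first 5 terms are: [-3.21, 4.37, -5.94, 8.07, -10.98]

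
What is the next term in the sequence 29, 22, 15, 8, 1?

Differences: 22 - 29 = -7
This is an arithmetic sequence with common difference d = -7.
Next term = 1 + -7 = -6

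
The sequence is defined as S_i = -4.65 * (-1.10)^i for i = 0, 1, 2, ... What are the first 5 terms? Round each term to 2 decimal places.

This is a geometric sequence.
i=0: S_0 = -4.65 * (-1.1)^0 = -4.65
i=1: S_1 = -4.65 * (-1.1)^1 ≈ 5.12
i=2: S_2 = -4.65 * (-1.1)^2 ≈ -5.63
i=3: S_3 = -4.65 * (-1.1)^3 ≈ 6.19
i=4: S_4 = -4.65 * (-1.1)^4 ≈ -6.81
The first 5 terms are: [-4.65, 5.12, -5.63, 6.19, -6.81]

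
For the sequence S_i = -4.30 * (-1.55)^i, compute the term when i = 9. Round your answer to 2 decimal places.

S_9 = -4.3 * (-1.55)^9 ≈ -4.3 * -51.6399 ≈ 222.05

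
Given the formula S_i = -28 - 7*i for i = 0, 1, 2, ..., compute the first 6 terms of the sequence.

This is an arithmetic sequence.
i=0: S_0 = -28 + -7*0 = -28
i=1: S_1 = -28 + -7*1 = -35
i=2: S_2 = -28 + -7*2 = -42
i=3: S_3 = -28 + -7*3 = -49
i=4: S_4 = -28 + -7*4 = -56
i=5: S_5 = -28 + -7*5 = -63
The first 6 terms are: [-28, -35, -42, -49, -56, -63]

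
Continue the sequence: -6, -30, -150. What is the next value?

Ratios: -30 / -6 = 5.0
This is a geometric sequence with common ratio r = 5.
Next term = -150 * 5 = -750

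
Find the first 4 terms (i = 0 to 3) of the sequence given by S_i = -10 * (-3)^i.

This is a geometric sequence.
i=0: S_0 = -10 * (-3)^0 = -10
i=1: S_1 = -10 * (-3)^1 = 30
i=2: S_2 = -10 * (-3)^2 = -90
i=3: S_3 = -10 * (-3)^3 = 270
The first 4 terms are: [-10, 30, -90, 270]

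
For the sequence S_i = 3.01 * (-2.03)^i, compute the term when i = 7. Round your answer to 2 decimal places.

S_7 = 3.01 * (-2.03)^7 ≈ 3.01 * -142.0601 ≈ -427.6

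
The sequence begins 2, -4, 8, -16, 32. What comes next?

Ratios: -4 / 2 = -2.0
This is a geometric sequence with common ratio r = -2.
Next term = 32 * -2 = -64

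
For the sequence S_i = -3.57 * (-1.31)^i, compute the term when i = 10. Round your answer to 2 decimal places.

S_10 = -3.57 * (-1.31)^10 ≈ -3.57 * 14.8838 ≈ -53.14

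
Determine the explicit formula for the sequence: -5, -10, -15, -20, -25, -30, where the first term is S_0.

Check differences: -10 - -5 = -5
-15 - -10 = -5
Common difference d = -5.
First term a = -5.
Formula: S_i = -5 - 5*i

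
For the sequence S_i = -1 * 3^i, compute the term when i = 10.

S_10 = -1 * 3^10 = -1 * 59049 = -59049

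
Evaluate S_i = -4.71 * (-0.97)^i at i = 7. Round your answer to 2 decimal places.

S_7 = -4.71 * (-0.97)^7 ≈ -4.71 * -0.808 ≈ 3.81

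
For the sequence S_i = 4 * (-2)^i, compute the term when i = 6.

S_6 = 4 * (-2)^6 = 4 * 64 = 256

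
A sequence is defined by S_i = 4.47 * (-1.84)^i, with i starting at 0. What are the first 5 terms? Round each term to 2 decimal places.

This is a geometric sequence.
i=0: S_0 = 4.47 * (-1.84)^0 = 4.47
i=1: S_1 = 4.47 * (-1.84)^1 ≈ -8.22
i=2: S_2 = 4.47 * (-1.84)^2 ≈ 15.13
i=3: S_3 = 4.47 * (-1.84)^3 ≈ -27.85
i=4: S_4 = 4.47 * (-1.84)^4 ≈ 51.24
The first 5 terms are: [4.47, -8.22, 15.13, -27.85, 51.24]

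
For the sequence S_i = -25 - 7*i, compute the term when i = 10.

S_10 = -25 + -7*10 = -25 + -70 = -95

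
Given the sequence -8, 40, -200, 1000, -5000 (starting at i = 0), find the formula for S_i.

Check ratios: 40 / -8 = -5.0
Common ratio r = -5.
First term a = -8.
Formula: S_i = -8 * (-5)^i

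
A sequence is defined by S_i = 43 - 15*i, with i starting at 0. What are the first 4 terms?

This is an arithmetic sequence.
i=0: S_0 = 43 + -15*0 = 43
i=1: S_1 = 43 + -15*1 = 28
i=2: S_2 = 43 + -15*2 = 13
i=3: S_3 = 43 + -15*3 = -2
The first 4 terms are: [43, 28, 13, -2]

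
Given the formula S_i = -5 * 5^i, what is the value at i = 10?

S_10 = -5 * 5^10 = -5 * 9765625 = -48828125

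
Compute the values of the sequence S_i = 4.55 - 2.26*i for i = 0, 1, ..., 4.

This is an arithmetic sequence.
i=0: S_0 = 4.55 + -2.26*0 = 4.55
i=1: S_1 = 4.55 + -2.26*1 = 2.29
i=2: S_2 = 4.55 + -2.26*2 = 0.03
i=3: S_3 = 4.55 + -2.26*3 = -2.23
i=4: S_4 = 4.55 + -2.26*4 = -4.49
The first 5 terms are: [4.55, 2.29, 0.03, -2.23, -4.49]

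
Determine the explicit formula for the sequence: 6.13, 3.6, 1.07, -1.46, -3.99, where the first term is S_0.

Check differences: 3.6 - 6.13 = -2.53
1.07 - 3.6 = -2.53
Common difference d = -2.53.
First term a = 6.13.
Formula: S_i = 6.13 - 2.53*i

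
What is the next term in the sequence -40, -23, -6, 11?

Differences: -23 - -40 = 17
This is an arithmetic sequence with common difference d = 17.
Next term = 11 + 17 = 28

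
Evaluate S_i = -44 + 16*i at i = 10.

S_10 = -44 + 16*10 = -44 + 160 = 116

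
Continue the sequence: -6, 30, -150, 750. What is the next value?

Ratios: 30 / -6 = -5.0
This is a geometric sequence with common ratio r = -5.
Next term = 750 * -5 = -3750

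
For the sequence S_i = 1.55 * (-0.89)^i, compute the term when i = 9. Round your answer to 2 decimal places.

S_9 = 1.55 * (-0.89)^9 ≈ 1.55 * -0.3504 ≈ -0.54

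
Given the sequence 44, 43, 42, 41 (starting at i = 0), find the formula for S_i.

Check differences: 43 - 44 = -1
42 - 43 = -1
Common difference d = -1.
First term a = 44.
Formula: S_i = 44 - 1*i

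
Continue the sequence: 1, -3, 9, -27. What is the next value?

Ratios: -3 / 1 = -3.0
This is a geometric sequence with common ratio r = -3.
Next term = -27 * -3 = 81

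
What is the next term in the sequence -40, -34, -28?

Differences: -34 - -40 = 6
This is an arithmetic sequence with common difference d = 6.
Next term = -28 + 6 = -22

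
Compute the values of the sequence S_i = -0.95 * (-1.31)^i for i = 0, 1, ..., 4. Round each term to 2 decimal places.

This is a geometric sequence.
i=0: S_0 = -0.95 * (-1.31)^0 = -0.95
i=1: S_1 = -0.95 * (-1.31)^1 ≈ 1.24
i=2: S_2 = -0.95 * (-1.31)^2 ≈ -1.63
i=3: S_3 = -0.95 * (-1.31)^3 ≈ 2.14
i=4: S_4 = -0.95 * (-1.31)^4 ≈ -2.8
The first 5 terms are: [-0.95, 1.24, -1.63, 2.14, -2.8]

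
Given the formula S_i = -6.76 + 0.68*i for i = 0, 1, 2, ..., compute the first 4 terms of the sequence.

This is an arithmetic sequence.
i=0: S_0 = -6.76 + 0.68*0 = -6.76
i=1: S_1 = -6.76 + 0.68*1 = -6.08
i=2: S_2 = -6.76 + 0.68*2 = -5.4
i=3: S_3 = -6.76 + 0.68*3 = -4.72
The first 4 terms are: [-6.76, -6.08, -5.4, -4.72]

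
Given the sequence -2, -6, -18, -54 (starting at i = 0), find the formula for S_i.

Check ratios: -6 / -2 = 3.0
Common ratio r = 3.
First term a = -2.
Formula: S_i = -2 * 3^i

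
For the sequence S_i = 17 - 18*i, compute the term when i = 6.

S_6 = 17 + -18*6 = 17 + -108 = -91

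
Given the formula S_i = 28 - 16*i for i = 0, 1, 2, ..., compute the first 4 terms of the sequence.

This is an arithmetic sequence.
i=0: S_0 = 28 + -16*0 = 28
i=1: S_1 = 28 + -16*1 = 12
i=2: S_2 = 28 + -16*2 = -4
i=3: S_3 = 28 + -16*3 = -20
The first 4 terms are: [28, 12, -4, -20]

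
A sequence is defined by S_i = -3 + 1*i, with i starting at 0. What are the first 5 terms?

This is an arithmetic sequence.
i=0: S_0 = -3 + 1*0 = -3
i=1: S_1 = -3 + 1*1 = -2
i=2: S_2 = -3 + 1*2 = -1
i=3: S_3 = -3 + 1*3 = 0
i=4: S_4 = -3 + 1*4 = 1
The first 5 terms are: [-3, -2, -1, 0, 1]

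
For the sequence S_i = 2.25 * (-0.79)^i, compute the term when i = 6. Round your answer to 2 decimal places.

S_6 = 2.25 * (-0.79)^6 ≈ 2.25 * 0.2431 ≈ 0.55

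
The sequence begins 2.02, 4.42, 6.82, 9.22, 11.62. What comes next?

Differences: 4.42 - 2.02 = 2.4
This is an arithmetic sequence with common difference d = 2.4.
Next term = 11.62 + 2.4 = 14.02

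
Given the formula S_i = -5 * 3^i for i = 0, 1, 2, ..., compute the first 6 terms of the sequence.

This is a geometric sequence.
i=0: S_0 = -5 * 3^0 = -5
i=1: S_1 = -5 * 3^1 = -15
i=2: S_2 = -5 * 3^2 = -45
i=3: S_3 = -5 * 3^3 = -135
i=4: S_4 = -5 * 3^4 = -405
i=5: S_5 = -5 * 3^5 = -1215
The first 6 terms are: [-5, -15, -45, -135, -405, -1215]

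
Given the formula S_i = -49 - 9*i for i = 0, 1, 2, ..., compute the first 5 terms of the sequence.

This is an arithmetic sequence.
i=0: S_0 = -49 + -9*0 = -49
i=1: S_1 = -49 + -9*1 = -58
i=2: S_2 = -49 + -9*2 = -67
i=3: S_3 = -49 + -9*3 = -76
i=4: S_4 = -49 + -9*4 = -85
The first 5 terms are: [-49, -58, -67, -76, -85]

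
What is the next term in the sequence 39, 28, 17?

Differences: 28 - 39 = -11
This is an arithmetic sequence with common difference d = -11.
Next term = 17 + -11 = 6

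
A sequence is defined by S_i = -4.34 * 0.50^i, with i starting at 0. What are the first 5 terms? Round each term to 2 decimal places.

This is a geometric sequence.
i=0: S_0 = -4.34 * 0.5^0 = -4.34
i=1: S_1 = -4.34 * 0.5^1 = -2.17
i=2: S_2 = -4.34 * 0.5^2 ≈ -1.09
i=3: S_3 = -4.34 * 0.5^3 ≈ -0.54
i=4: S_4 = -4.34 * 0.5^4 ≈ -0.27
The first 5 terms are: [-4.34, -2.17, -1.09, -0.54, -0.27]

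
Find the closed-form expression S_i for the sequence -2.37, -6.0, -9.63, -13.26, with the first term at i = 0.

Check differences: -6.0 - -2.37 = -3.63
-9.63 - -6.0 = -3.63
Common difference d = -3.63.
First term a = -2.37.
Formula: S_i = -2.37 - 3.63*i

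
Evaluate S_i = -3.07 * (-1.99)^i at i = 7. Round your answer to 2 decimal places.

S_7 = -3.07 * (-1.99)^7 ≈ -3.07 * -123.5866 ≈ 379.41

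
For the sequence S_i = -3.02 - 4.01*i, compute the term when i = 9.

S_9 = -3.02 + -4.01*9 = -3.02 + -36.09 = -39.11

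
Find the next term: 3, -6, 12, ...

Ratios: -6 / 3 = -2.0
This is a geometric sequence with common ratio r = -2.
Next term = 12 * -2 = -24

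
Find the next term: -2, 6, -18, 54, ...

Ratios: 6 / -2 = -3.0
This is a geometric sequence with common ratio r = -3.
Next term = 54 * -3 = -162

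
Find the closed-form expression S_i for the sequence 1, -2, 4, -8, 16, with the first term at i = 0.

Check ratios: -2 / 1 = -2.0
Common ratio r = -2.
First term a = 1.
Formula: S_i = 1 * (-2)^i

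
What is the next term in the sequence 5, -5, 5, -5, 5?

Ratios: -5 / 5 = -1.0
This is a geometric sequence with common ratio r = -1.
Next term = 5 * -1 = -5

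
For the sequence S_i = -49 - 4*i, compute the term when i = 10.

S_10 = -49 + -4*10 = -49 + -40 = -89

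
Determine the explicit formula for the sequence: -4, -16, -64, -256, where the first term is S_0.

Check ratios: -16 / -4 = 4.0
Common ratio r = 4.
First term a = -4.
Formula: S_i = -4 * 4^i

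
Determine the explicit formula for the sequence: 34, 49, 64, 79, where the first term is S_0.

Check differences: 49 - 34 = 15
64 - 49 = 15
Common difference d = 15.
First term a = 34.
Formula: S_i = 34 + 15*i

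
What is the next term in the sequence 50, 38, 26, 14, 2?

Differences: 38 - 50 = -12
This is an arithmetic sequence with common difference d = -12.
Next term = 2 + -12 = -10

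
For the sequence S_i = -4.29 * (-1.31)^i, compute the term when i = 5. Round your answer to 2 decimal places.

S_5 = -4.29 * (-1.31)^5 ≈ -4.29 * -3.8579 ≈ 16.55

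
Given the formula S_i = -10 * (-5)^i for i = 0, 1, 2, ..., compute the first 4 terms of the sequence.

This is a geometric sequence.
i=0: S_0 = -10 * (-5)^0 = -10
i=1: S_1 = -10 * (-5)^1 = 50
i=2: S_2 = -10 * (-5)^2 = -250
i=3: S_3 = -10 * (-5)^3 = 1250
The first 4 terms are: [-10, 50, -250, 1250]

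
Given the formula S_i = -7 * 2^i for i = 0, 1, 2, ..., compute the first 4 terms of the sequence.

This is a geometric sequence.
i=0: S_0 = -7 * 2^0 = -7
i=1: S_1 = -7 * 2^1 = -14
i=2: S_2 = -7 * 2^2 = -28
i=3: S_3 = -7 * 2^3 = -56
The first 4 terms are: [-7, -14, -28, -56]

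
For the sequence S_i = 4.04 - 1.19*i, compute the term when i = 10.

S_10 = 4.04 + -1.19*10 = 4.04 + -11.9 = -7.86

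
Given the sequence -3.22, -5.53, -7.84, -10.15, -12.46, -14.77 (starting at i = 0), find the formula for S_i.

Check differences: -5.53 - -3.22 = -2.31
-7.84 - -5.53 = -2.31
Common difference d = -2.31.
First term a = -3.22.
Formula: S_i = -3.22 - 2.31*i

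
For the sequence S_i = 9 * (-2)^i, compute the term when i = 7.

S_7 = 9 * (-2)^7 = 9 * -128 = -1152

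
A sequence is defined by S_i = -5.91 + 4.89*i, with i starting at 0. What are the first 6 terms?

This is an arithmetic sequence.
i=0: S_0 = -5.91 + 4.89*0 = -5.91
i=1: S_1 = -5.91 + 4.89*1 = -1.02
i=2: S_2 = -5.91 + 4.89*2 = 3.87
i=3: S_3 = -5.91 + 4.89*3 = 8.76
i=4: S_4 = -5.91 + 4.89*4 = 13.65
i=5: S_5 = -5.91 + 4.89*5 = 18.54
The first 6 terms are: [-5.91, -1.02, 3.87, 8.76, 13.65, 18.54]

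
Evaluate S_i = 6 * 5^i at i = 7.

S_7 = 6 * 5^7 = 6 * 78125 = 468750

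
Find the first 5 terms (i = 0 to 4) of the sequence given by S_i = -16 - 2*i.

This is an arithmetic sequence.
i=0: S_0 = -16 + -2*0 = -16
i=1: S_1 = -16 + -2*1 = -18
i=2: S_2 = -16 + -2*2 = -20
i=3: S_3 = -16 + -2*3 = -22
i=4: S_4 = -16 + -2*4 = -24
The first 5 terms are: [-16, -18, -20, -22, -24]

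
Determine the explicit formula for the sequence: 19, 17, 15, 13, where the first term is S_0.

Check differences: 17 - 19 = -2
15 - 17 = -2
Common difference d = -2.
First term a = 19.
Formula: S_i = 19 - 2*i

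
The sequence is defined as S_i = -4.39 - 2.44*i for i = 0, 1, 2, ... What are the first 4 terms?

This is an arithmetic sequence.
i=0: S_0 = -4.39 + -2.44*0 = -4.39
i=1: S_1 = -4.39 + -2.44*1 = -6.83
i=2: S_2 = -4.39 + -2.44*2 = -9.27
i=3: S_3 = -4.39 + -2.44*3 = -11.71
The first 4 terms are: [-4.39, -6.83, -9.27, -11.71]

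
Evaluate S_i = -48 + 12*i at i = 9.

S_9 = -48 + 12*9 = -48 + 108 = 60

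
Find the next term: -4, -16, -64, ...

Ratios: -16 / -4 = 4.0
This is a geometric sequence with common ratio r = 4.
Next term = -64 * 4 = -256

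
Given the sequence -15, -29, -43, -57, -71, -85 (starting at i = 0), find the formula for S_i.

Check differences: -29 - -15 = -14
-43 - -29 = -14
Common difference d = -14.
First term a = -15.
Formula: S_i = -15 - 14*i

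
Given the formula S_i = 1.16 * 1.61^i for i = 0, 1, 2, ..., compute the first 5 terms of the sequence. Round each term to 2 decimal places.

This is a geometric sequence.
i=0: S_0 = 1.16 * 1.61^0 = 1.16
i=1: S_1 = 1.16 * 1.61^1 ≈ 1.87
i=2: S_2 = 1.16 * 1.61^2 ≈ 3.01
i=3: S_3 = 1.16 * 1.61^3 ≈ 4.84
i=4: S_4 = 1.16 * 1.61^4 ≈ 7.79
The first 5 terms are: [1.16, 1.87, 3.01, 4.84, 7.79]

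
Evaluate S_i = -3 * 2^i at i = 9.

S_9 = -3 * 2^9 = -3 * 512 = -1536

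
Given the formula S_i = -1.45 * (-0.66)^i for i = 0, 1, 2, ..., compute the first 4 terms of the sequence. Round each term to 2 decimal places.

This is a geometric sequence.
i=0: S_0 = -1.45 * (-0.66)^0 = -1.45
i=1: S_1 = -1.45 * (-0.66)^1 ≈ 0.96
i=2: S_2 = -1.45 * (-0.66)^2 ≈ -0.63
i=3: S_3 = -1.45 * (-0.66)^3 ≈ 0.42
The first 4 terms are: [-1.45, 0.96, -0.63, 0.42]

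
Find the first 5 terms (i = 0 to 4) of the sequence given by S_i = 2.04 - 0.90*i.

This is an arithmetic sequence.
i=0: S_0 = 2.04 + -0.9*0 = 2.04
i=1: S_1 = 2.04 + -0.9*1 = 1.14
i=2: S_2 = 2.04 + -0.9*2 = 0.24
i=3: S_3 = 2.04 + -0.9*3 = -0.66
i=4: S_4 = 2.04 + -0.9*4 = -1.56
The first 5 terms are: [2.04, 1.14, 0.24, -0.66, -1.56]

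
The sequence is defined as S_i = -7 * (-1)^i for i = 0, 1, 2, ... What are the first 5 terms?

This is a geometric sequence.
i=0: S_0 = -7 * (-1)^0 = -7
i=1: S_1 = -7 * (-1)^1 = 7
i=2: S_2 = -7 * (-1)^2 = -7
i=3: S_3 = -7 * (-1)^3 = 7
i=4: S_4 = -7 * (-1)^4 = -7
The first 5 terms are: [-7, 7, -7, 7, -7]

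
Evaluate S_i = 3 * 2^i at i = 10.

S_10 = 3 * 2^10 = 3 * 1024 = 3072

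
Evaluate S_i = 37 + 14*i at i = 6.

S_6 = 37 + 14*6 = 37 + 84 = 121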